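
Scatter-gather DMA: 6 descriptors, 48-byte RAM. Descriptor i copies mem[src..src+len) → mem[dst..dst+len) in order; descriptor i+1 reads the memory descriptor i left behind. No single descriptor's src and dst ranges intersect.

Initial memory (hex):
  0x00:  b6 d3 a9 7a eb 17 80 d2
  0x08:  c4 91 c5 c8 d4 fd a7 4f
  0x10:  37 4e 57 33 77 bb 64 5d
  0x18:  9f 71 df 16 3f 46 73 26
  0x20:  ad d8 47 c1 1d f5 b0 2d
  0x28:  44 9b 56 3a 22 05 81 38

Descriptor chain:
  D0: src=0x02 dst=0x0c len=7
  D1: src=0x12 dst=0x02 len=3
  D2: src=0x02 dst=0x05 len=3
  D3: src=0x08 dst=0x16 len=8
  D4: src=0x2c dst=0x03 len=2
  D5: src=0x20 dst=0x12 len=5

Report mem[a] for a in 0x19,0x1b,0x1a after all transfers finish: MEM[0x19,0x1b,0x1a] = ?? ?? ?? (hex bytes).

MEM[0x19,0x1b,0x1a] = c8 7a a9

D0: mem[0x0c..0x12] <- [a9 7a eb 17 80 d2 c4]
D1: mem[0x02..0x04] <- [c4 33 77]
D2: mem[0x05..0x07] <- [c4 33 77]
D3: mem[0x16..0x1d] <- [c4 91 c5 c8 a9 7a eb 17]
D4: mem[0x03..0x04] <- [22 05]
D5: mem[0x12..0x16] <- [ad d8 47 c1 1d]
query mem[0x19]=0xc8, mem[0x1b]=0x7a, mem[0x1a]=0xa9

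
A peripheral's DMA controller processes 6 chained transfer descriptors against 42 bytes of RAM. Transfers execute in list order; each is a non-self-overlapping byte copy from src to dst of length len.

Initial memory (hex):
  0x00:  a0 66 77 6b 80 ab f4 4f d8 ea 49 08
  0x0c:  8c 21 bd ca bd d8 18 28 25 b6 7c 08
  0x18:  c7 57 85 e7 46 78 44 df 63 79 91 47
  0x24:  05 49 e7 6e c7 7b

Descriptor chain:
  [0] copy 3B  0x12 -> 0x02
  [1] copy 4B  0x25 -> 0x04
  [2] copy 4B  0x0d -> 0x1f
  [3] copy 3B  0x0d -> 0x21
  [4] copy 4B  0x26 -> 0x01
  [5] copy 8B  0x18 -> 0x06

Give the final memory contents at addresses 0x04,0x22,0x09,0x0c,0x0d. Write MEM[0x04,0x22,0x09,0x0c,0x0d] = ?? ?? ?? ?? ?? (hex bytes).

MEM[0x04,0x22,0x09,0x0c,0x0d] = 7b bd e7 44 21

D0: mem[0x02..0x04] <- [18 28 25]
D1: mem[0x04..0x07] <- [49 e7 6e c7]
D2: mem[0x1f..0x22] <- [21 bd ca bd]
D3: mem[0x21..0x23] <- [21 bd ca]
D4: mem[0x01..0x04] <- [e7 6e c7 7b]
D5: mem[0x06..0x0d] <- [c7 57 85 e7 46 78 44 21]
query mem[0x04]=0x7b, mem[0x22]=0xbd, mem[0x09]=0xe7, mem[0x0c]=0x44, mem[0x0d]=0x21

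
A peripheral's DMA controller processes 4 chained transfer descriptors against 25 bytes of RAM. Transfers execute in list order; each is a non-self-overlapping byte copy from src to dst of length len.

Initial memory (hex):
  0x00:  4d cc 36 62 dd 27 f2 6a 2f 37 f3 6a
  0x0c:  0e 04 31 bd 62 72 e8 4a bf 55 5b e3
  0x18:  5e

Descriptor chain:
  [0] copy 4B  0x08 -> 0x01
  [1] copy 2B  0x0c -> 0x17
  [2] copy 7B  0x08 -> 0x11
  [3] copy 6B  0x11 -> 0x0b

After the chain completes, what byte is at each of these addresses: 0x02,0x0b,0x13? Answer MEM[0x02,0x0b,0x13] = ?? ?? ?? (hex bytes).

MEM[0x02,0x0b,0x13] = 37 2f f3

[0] 0x08->0x01 len=4 : 2f 37 f3 6a
[1] 0x0c->0x17 len=2 : 0e 04
[2] 0x08->0x11 len=7 : 2f 37 f3 6a 0e 04 31
[3] 0x11->0x0b len=6 : 2f 37 f3 6a 0e 04
query mem[0x02]=0x37, mem[0x0b]=0x2f, mem[0x13]=0xf3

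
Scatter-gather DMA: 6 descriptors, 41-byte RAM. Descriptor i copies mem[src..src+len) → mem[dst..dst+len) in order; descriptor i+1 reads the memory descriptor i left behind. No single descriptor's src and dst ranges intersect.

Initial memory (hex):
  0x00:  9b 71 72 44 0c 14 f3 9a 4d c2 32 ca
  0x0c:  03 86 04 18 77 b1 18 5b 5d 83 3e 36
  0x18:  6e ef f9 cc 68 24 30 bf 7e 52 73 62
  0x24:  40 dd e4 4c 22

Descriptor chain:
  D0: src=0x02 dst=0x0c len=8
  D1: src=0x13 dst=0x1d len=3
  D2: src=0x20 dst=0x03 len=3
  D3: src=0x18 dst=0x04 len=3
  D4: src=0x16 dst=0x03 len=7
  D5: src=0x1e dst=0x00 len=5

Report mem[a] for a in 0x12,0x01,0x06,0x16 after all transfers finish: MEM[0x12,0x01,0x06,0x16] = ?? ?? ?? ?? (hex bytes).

[0] 0x02->0x0c len=8 : 72 44 0c 14 f3 9a 4d c2
[1] 0x13->0x1d len=3 : c2 5d 83
[2] 0x20->0x03 len=3 : 7e 52 73
[3] 0x18->0x04 len=3 : 6e ef f9
[4] 0x16->0x03 len=7 : 3e 36 6e ef f9 cc 68
[5] 0x1e->0x00 len=5 : 5d 83 7e 52 73
query mem[0x12]=0x4d, mem[0x01]=0x83, mem[0x06]=0xef, mem[0x16]=0x3e

MEM[0x12,0x01,0x06,0x16] = 4d 83 ef 3e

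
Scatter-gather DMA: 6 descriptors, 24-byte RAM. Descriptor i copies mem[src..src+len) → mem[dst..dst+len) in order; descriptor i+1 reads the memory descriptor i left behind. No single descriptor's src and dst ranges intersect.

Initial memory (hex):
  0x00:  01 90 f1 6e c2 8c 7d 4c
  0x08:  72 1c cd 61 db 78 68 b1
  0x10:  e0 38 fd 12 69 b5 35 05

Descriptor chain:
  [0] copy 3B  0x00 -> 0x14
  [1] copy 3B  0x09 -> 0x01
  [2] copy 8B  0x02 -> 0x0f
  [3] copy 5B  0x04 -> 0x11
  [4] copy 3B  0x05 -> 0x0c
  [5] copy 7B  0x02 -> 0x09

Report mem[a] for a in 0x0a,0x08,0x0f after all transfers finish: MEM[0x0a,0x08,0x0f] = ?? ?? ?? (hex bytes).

MEM[0x0a,0x08,0x0f] = 61 72 72

[0] 0x00->0x14 len=3 : 01 90 f1
[1] 0x09->0x01 len=3 : 1c cd 61
[2] 0x02->0x0f len=8 : cd 61 c2 8c 7d 4c 72 1c
[3] 0x04->0x11 len=5 : c2 8c 7d 4c 72
[4] 0x05->0x0c len=3 : 8c 7d 4c
[5] 0x02->0x09 len=7 : cd 61 c2 8c 7d 4c 72
query mem[0x0a]=0x61, mem[0x08]=0x72, mem[0x0f]=0x72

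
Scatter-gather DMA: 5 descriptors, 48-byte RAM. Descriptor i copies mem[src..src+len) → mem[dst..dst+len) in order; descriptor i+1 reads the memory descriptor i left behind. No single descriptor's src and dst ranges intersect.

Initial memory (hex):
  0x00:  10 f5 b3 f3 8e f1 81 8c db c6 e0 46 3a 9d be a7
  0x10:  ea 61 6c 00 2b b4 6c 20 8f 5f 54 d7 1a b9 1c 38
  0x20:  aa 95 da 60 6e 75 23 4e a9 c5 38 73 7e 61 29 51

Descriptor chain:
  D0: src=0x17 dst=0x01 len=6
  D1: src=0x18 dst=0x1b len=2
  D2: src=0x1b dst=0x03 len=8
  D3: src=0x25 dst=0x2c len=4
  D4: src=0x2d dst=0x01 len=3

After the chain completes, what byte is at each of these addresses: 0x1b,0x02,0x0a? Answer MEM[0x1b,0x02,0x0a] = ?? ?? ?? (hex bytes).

MEM[0x1b,0x02,0x0a] = 8f 4e da

[0] 0x17->0x01 len=6 : 20 8f 5f 54 d7 1a
[1] 0x18->0x1b len=2 : 8f 5f
[2] 0x1b->0x03 len=8 : 8f 5f b9 1c 38 aa 95 da
[3] 0x25->0x2c len=4 : 75 23 4e a9
[4] 0x2d->0x01 len=3 : 23 4e a9
query mem[0x1b]=0x8f, mem[0x02]=0x4e, mem[0x0a]=0xda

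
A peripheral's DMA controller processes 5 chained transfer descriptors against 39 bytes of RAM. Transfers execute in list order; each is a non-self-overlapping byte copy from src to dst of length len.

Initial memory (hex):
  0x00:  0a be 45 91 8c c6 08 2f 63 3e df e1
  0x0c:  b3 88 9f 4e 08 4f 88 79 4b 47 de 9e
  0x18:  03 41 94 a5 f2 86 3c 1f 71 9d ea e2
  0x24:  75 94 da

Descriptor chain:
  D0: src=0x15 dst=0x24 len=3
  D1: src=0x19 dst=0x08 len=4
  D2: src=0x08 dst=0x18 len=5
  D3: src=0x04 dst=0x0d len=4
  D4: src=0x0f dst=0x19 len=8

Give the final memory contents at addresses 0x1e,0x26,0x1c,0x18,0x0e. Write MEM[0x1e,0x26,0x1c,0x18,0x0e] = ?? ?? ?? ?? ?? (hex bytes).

D0: mem[0x24..0x26] <- [47 de 9e]
D1: mem[0x08..0x0b] <- [41 94 a5 f2]
D2: mem[0x18..0x1c] <- [41 94 a5 f2 b3]
D3: mem[0x0d..0x10] <- [8c c6 08 2f]
D4: mem[0x19..0x20] <- [08 2f 4f 88 79 4b 47 de]
query mem[0x1e]=0x4b, mem[0x26]=0x9e, mem[0x1c]=0x88, mem[0x18]=0x41, mem[0x0e]=0xc6

MEM[0x1e,0x26,0x1c,0x18,0x0e] = 4b 9e 88 41 c6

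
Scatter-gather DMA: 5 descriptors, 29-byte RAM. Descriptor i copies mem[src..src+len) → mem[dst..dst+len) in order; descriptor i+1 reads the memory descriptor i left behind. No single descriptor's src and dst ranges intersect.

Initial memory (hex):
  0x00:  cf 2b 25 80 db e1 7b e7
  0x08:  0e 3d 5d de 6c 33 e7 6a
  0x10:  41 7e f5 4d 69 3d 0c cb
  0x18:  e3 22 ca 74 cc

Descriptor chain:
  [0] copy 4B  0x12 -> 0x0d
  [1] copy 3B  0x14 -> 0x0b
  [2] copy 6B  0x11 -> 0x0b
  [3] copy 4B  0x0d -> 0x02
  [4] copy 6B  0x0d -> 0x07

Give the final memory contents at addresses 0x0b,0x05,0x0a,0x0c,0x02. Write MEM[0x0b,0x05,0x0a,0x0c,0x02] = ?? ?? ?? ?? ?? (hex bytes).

D0: mem[0x0d..0x10] <- [f5 4d 69 3d]
D1: mem[0x0b..0x0d] <- [69 3d 0c]
D2: mem[0x0b..0x10] <- [7e f5 4d 69 3d 0c]
D3: mem[0x02..0x05] <- [4d 69 3d 0c]
D4: mem[0x07..0x0c] <- [4d 69 3d 0c 7e f5]
query mem[0x0b]=0x7e, mem[0x05]=0x0c, mem[0x0a]=0x0c, mem[0x0c]=0xf5, mem[0x02]=0x4d

MEM[0x0b,0x05,0x0a,0x0c,0x02] = 7e 0c 0c f5 4d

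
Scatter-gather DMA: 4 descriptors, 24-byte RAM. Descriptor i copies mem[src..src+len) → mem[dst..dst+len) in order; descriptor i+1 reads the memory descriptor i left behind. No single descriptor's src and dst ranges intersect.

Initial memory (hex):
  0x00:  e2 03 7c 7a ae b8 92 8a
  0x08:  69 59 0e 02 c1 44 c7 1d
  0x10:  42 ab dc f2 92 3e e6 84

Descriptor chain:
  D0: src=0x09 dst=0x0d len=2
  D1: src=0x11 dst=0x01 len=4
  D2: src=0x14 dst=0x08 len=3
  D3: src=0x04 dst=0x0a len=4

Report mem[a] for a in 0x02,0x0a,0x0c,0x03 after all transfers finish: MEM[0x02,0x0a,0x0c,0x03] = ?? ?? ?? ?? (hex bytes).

MEM[0x02,0x0a,0x0c,0x03] = dc 92 92 f2

D0: mem[0x0d..0x0e] <- [59 0e]
D1: mem[0x01..0x04] <- [ab dc f2 92]
D2: mem[0x08..0x0a] <- [92 3e e6]
D3: mem[0x0a..0x0d] <- [92 b8 92 8a]
query mem[0x02]=0xdc, mem[0x0a]=0x92, mem[0x0c]=0x92, mem[0x03]=0xf2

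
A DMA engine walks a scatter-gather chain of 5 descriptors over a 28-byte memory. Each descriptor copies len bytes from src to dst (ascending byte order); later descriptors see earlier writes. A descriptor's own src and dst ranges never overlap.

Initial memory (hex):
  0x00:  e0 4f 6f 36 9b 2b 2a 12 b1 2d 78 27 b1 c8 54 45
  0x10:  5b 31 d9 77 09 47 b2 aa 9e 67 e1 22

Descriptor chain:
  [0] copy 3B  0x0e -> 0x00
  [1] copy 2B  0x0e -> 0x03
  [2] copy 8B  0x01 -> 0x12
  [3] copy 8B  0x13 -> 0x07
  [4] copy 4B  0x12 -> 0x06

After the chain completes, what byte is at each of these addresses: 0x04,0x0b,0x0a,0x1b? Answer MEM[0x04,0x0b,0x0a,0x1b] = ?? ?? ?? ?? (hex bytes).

MEM[0x04,0x0b,0x0a,0x1b] = 45 2a 2b 22

D0: mem[0x00..0x02] <- [54 45 5b]
D1: mem[0x03..0x04] <- [54 45]
D2: mem[0x12..0x19] <- [45 5b 54 45 2b 2a 12 b1]
D3: mem[0x07..0x0e] <- [5b 54 45 2b 2a 12 b1 e1]
D4: mem[0x06..0x09] <- [45 5b 54 45]
query mem[0x04]=0x45, mem[0x0b]=0x2a, mem[0x0a]=0x2b, mem[0x1b]=0x22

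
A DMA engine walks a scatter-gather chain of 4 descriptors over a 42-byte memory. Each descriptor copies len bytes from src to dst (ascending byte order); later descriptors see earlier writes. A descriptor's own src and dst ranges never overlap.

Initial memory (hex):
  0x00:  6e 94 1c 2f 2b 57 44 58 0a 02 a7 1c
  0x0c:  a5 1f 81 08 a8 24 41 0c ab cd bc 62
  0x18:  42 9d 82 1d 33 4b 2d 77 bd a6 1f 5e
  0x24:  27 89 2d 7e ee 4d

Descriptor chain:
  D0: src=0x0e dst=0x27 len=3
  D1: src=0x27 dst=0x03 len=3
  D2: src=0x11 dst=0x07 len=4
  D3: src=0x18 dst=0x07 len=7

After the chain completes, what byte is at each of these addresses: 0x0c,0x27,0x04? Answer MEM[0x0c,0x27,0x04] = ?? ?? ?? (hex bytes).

MEM[0x0c,0x27,0x04] = 4b 81 08

D0: mem[0x27..0x29] <- [81 08 a8]
D1: mem[0x03..0x05] <- [81 08 a8]
D2: mem[0x07..0x0a] <- [24 41 0c ab]
D3: mem[0x07..0x0d] <- [42 9d 82 1d 33 4b 2d]
query mem[0x0c]=0x4b, mem[0x27]=0x81, mem[0x04]=0x08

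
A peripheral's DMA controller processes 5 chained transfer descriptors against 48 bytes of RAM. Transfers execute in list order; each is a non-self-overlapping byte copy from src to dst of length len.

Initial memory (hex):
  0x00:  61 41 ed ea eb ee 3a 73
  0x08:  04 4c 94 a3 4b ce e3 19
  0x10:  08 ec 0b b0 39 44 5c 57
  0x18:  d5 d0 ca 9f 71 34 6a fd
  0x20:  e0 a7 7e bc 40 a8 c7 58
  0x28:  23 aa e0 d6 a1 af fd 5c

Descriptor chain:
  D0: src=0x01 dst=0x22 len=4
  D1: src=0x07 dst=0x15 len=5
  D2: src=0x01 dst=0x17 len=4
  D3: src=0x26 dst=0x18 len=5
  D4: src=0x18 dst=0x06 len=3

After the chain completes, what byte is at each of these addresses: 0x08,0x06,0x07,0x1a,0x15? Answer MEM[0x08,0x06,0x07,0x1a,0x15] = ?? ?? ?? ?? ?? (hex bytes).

MEM[0x08,0x06,0x07,0x1a,0x15] = 23 c7 58 23 73

#0 dst[0x22+4] := {0x41,0xed,0xea,0xeb}
#1 dst[0x15+5] := {0x73,0x04,0x4c,0x94,0xa3}
#2 dst[0x17+4] := {0x41,0xed,0xea,0xeb}
#3 dst[0x18+5] := {0xc7,0x58,0x23,0xaa,0xe0}
#4 dst[0x06+3] := {0xc7,0x58,0x23}
query mem[0x08]=0x23, mem[0x06]=0xc7, mem[0x07]=0x58, mem[0x1a]=0x23, mem[0x15]=0x73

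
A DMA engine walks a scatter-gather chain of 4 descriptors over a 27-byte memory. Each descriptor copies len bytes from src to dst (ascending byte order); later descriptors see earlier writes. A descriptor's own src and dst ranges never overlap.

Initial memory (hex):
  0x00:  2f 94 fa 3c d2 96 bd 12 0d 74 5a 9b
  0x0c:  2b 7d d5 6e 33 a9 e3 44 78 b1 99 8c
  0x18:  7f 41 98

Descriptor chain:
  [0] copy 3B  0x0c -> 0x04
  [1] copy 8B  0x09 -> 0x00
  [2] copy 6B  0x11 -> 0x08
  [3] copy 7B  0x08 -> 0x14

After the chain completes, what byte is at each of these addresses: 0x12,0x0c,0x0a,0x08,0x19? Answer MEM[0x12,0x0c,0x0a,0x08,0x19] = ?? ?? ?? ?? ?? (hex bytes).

[0] 0x0c->0x04 len=3 : 2b 7d d5
[1] 0x09->0x00 len=8 : 74 5a 9b 2b 7d d5 6e 33
[2] 0x11->0x08 len=6 : a9 e3 44 78 b1 99
[3] 0x08->0x14 len=7 : a9 e3 44 78 b1 99 d5
query mem[0x12]=0xe3, mem[0x0c]=0xb1, mem[0x0a]=0x44, mem[0x08]=0xa9, mem[0x19]=0x99

MEM[0x12,0x0c,0x0a,0x08,0x19] = e3 b1 44 a9 99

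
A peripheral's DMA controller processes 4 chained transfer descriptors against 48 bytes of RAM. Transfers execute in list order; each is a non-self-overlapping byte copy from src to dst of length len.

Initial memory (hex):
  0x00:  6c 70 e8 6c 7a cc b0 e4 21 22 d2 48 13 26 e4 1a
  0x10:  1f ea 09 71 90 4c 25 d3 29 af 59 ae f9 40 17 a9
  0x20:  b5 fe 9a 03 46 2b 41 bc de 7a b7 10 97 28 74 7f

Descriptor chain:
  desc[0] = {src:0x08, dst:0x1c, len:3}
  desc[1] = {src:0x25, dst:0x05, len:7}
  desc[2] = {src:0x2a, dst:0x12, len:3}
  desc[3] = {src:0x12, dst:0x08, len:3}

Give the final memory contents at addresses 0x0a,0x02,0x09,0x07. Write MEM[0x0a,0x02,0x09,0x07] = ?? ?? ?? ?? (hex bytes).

  after D0: wrote 3B at 0x1c = 2122d2
  after D1: wrote 7B at 0x05 = 2b41bcde7ab710
  after D2: wrote 3B at 0x12 = b71097
  after D3: wrote 3B at 0x08 = b71097
query mem[0x0a]=0x97, mem[0x02]=0xe8, mem[0x09]=0x10, mem[0x07]=0xbc

MEM[0x0a,0x02,0x09,0x07] = 97 e8 10 bc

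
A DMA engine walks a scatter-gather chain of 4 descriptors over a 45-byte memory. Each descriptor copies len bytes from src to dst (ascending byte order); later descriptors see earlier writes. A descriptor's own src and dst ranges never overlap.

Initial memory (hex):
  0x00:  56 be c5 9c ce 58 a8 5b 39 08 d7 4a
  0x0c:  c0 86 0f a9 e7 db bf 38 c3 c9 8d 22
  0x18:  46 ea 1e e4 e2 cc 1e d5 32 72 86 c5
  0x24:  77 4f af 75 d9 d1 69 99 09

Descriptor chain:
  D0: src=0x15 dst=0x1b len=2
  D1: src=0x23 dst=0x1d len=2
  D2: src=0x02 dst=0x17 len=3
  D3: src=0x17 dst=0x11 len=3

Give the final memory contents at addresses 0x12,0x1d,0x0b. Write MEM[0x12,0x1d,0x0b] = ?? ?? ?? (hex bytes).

MEM[0x12,0x1d,0x0b] = 9c c5 4a

[0] 0x15->0x1b len=2 : c9 8d
[1] 0x23->0x1d len=2 : c5 77
[2] 0x02->0x17 len=3 : c5 9c ce
[3] 0x17->0x11 len=3 : c5 9c ce
query mem[0x12]=0x9c, mem[0x1d]=0xc5, mem[0x0b]=0x4a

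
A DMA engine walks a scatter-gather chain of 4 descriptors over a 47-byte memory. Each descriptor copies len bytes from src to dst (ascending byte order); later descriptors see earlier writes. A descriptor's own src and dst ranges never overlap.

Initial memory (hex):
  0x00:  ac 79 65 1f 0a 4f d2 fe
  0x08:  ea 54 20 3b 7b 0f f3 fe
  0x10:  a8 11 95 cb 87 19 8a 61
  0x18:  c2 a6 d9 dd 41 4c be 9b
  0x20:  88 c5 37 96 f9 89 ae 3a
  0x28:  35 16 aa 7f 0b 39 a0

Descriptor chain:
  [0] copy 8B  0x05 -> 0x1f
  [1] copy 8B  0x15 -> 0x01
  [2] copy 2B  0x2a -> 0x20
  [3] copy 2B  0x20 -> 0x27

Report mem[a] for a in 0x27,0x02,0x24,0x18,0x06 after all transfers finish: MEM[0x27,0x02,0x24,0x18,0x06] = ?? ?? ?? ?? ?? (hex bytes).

MEM[0x27,0x02,0x24,0x18,0x06] = aa 8a 20 c2 d9

[0] 0x05->0x1f len=8 : 4f d2 fe ea 54 20 3b 7b
[1] 0x15->0x01 len=8 : 19 8a 61 c2 a6 d9 dd 41
[2] 0x2a->0x20 len=2 : aa 7f
[3] 0x20->0x27 len=2 : aa 7f
query mem[0x27]=0xaa, mem[0x02]=0x8a, mem[0x24]=0x20, mem[0x18]=0xc2, mem[0x06]=0xd9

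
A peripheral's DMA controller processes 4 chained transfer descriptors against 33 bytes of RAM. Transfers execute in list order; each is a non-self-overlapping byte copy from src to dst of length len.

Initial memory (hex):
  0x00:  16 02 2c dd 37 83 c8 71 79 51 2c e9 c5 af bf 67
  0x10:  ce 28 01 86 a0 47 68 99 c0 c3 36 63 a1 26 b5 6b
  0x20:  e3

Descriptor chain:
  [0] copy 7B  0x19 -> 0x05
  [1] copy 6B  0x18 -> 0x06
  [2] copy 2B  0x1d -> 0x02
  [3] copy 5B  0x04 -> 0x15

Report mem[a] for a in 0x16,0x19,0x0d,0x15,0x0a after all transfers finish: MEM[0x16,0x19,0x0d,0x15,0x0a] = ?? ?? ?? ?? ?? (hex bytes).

[0] 0x19->0x05 len=7 : c3 36 63 a1 26 b5 6b
[1] 0x18->0x06 len=6 : c0 c3 36 63 a1 26
[2] 0x1d->0x02 len=2 : 26 b5
[3] 0x04->0x15 len=5 : 37 c3 c0 c3 36
query mem[0x16]=0xc3, mem[0x19]=0x36, mem[0x0d]=0xaf, mem[0x15]=0x37, mem[0x0a]=0xa1

MEM[0x16,0x19,0x0d,0x15,0x0a] = c3 36 af 37 a1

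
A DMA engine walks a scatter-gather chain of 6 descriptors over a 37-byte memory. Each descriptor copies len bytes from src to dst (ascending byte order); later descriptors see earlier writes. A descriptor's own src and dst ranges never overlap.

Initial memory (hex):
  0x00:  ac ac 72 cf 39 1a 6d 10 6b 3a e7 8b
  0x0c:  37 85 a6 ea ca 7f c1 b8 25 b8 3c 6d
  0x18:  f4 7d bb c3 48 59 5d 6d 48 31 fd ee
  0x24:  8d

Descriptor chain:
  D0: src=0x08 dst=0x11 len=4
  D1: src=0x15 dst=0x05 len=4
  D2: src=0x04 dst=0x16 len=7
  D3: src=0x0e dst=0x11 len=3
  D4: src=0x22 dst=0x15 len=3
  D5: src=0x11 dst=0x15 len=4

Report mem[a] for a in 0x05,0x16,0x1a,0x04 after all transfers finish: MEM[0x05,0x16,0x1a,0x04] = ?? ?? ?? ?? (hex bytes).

D0: mem[0x11..0x14] <- [6b 3a e7 8b]
D1: mem[0x05..0x08] <- [b8 3c 6d f4]
D2: mem[0x16..0x1c] <- [39 b8 3c 6d f4 3a e7]
D3: mem[0x11..0x13] <- [a6 ea ca]
D4: mem[0x15..0x17] <- [fd ee 8d]
D5: mem[0x15..0x18] <- [a6 ea ca 8b]
query mem[0x05]=0xb8, mem[0x16]=0xea, mem[0x1a]=0xf4, mem[0x04]=0x39

MEM[0x05,0x16,0x1a,0x04] = b8 ea f4 39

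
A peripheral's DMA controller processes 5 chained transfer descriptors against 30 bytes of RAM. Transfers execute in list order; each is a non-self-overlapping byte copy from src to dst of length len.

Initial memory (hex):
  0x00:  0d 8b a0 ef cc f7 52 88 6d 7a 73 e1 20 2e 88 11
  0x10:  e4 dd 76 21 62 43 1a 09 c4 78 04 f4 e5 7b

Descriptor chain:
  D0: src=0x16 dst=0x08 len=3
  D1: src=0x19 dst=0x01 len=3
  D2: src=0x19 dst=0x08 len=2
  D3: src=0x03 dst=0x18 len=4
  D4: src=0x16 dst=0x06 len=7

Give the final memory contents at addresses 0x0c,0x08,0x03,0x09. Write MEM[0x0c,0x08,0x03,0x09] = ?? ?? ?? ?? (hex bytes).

MEM[0x0c,0x08,0x03,0x09] = e5 f4 f4 cc

  after D0: wrote 3B at 0x08 = 1a09c4
  after D1: wrote 3B at 0x01 = 7804f4
  after D2: wrote 2B at 0x08 = 7804
  after D3: wrote 4B at 0x18 = f4ccf752
  after D4: wrote 7B at 0x06 = 1a09f4ccf752e5
query mem[0x0c]=0xe5, mem[0x08]=0xf4, mem[0x03]=0xf4, mem[0x09]=0xcc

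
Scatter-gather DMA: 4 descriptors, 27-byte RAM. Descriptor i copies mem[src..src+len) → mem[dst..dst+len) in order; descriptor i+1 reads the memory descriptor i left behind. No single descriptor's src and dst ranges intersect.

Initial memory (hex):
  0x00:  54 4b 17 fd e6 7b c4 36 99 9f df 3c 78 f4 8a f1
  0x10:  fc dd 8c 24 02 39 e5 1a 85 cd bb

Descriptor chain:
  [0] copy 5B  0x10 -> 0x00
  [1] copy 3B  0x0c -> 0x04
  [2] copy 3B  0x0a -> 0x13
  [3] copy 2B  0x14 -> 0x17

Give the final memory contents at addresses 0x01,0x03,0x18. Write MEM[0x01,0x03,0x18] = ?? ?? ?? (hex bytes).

MEM[0x01,0x03,0x18] = dd 24 78

D0: mem[0x00..0x04] <- [fc dd 8c 24 02]
D1: mem[0x04..0x06] <- [78 f4 8a]
D2: mem[0x13..0x15] <- [df 3c 78]
D3: mem[0x17..0x18] <- [3c 78]
query mem[0x01]=0xdd, mem[0x03]=0x24, mem[0x18]=0x78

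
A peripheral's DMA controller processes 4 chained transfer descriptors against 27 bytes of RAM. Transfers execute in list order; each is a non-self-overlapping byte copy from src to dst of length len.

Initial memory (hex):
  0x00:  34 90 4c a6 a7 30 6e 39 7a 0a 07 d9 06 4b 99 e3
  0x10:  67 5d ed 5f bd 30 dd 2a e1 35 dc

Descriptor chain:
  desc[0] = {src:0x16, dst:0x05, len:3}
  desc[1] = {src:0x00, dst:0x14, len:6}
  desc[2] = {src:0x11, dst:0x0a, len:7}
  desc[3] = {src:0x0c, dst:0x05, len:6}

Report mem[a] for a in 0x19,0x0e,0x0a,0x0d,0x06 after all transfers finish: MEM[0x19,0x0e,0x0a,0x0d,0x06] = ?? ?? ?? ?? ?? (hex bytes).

MEM[0x19,0x0e,0x0a,0x0d,0x06] = dd 90 5d 34 34

  after D0: wrote 3B at 0x05 = dd2ae1
  after D1: wrote 6B at 0x14 = 34904ca6a7dd
  after D2: wrote 7B at 0x0a = 5ded5f34904ca6
  after D3: wrote 6B at 0x05 = 5f34904ca65d
query mem[0x19]=0xdd, mem[0x0e]=0x90, mem[0x0a]=0x5d, mem[0x0d]=0x34, mem[0x06]=0x34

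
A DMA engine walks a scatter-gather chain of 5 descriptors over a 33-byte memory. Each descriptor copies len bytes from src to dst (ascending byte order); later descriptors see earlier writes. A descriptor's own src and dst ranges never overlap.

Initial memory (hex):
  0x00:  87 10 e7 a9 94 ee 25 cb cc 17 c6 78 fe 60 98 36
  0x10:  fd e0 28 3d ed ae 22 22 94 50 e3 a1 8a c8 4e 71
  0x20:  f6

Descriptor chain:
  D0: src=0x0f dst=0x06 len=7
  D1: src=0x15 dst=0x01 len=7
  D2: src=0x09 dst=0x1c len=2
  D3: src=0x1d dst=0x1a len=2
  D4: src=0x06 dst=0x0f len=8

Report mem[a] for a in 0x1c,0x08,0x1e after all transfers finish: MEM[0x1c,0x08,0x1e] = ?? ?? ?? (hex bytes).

MEM[0x1c,0x08,0x1e] = 28 e0 4e

  after D0: wrote 7B at 0x06 = 36fde0283dedae
  after D1: wrote 7B at 0x01 = ae22229450e3a1
  after D2: wrote 2B at 0x1c = 283d
  after D3: wrote 2B at 0x1a = 3d4e
  after D4: wrote 8B at 0x0f = e3a1e0283dedae60
query mem[0x1c]=0x28, mem[0x08]=0xe0, mem[0x1e]=0x4e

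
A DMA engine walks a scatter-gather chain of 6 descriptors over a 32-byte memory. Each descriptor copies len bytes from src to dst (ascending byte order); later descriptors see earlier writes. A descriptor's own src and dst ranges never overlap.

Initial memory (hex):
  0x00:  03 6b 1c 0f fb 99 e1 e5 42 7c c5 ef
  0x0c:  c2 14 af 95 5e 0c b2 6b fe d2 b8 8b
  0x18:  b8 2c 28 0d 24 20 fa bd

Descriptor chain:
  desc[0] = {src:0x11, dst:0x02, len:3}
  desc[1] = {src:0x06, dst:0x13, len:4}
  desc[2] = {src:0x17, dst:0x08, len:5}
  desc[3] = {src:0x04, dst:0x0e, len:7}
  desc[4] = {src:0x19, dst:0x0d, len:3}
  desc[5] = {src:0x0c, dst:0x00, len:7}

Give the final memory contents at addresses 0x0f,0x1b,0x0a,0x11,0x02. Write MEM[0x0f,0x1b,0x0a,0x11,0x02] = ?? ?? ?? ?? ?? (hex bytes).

D0: mem[0x02..0x04] <- [0c b2 6b]
D1: mem[0x13..0x16] <- [e1 e5 42 7c]
D2: mem[0x08..0x0c] <- [8b b8 2c 28 0d]
D3: mem[0x0e..0x14] <- [6b 99 e1 e5 8b b8 2c]
D4: mem[0x0d..0x0f] <- [2c 28 0d]
D5: mem[0x00..0x06] <- [0d 2c 28 0d e1 e5 8b]
query mem[0x0f]=0x0d, mem[0x1b]=0x0d, mem[0x0a]=0x2c, mem[0x11]=0xe5, mem[0x02]=0x28

MEM[0x0f,0x1b,0x0a,0x11,0x02] = 0d 0d 2c e5 28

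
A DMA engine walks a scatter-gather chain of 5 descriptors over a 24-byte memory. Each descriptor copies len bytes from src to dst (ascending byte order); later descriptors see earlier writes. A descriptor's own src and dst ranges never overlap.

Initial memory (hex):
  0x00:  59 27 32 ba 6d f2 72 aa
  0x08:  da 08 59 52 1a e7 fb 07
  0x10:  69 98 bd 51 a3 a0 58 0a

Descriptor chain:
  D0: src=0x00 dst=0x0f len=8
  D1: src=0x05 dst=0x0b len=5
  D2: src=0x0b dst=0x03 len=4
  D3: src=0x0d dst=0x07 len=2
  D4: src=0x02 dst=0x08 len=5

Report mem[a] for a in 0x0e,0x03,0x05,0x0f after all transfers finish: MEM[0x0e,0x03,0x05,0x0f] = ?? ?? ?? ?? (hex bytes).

MEM[0x0e,0x03,0x05,0x0f] = da f2 aa 08

[0] 0x00->0x0f len=8 : 59 27 32 ba 6d f2 72 aa
[1] 0x05->0x0b len=5 : f2 72 aa da 08
[2] 0x0b->0x03 len=4 : f2 72 aa da
[3] 0x0d->0x07 len=2 : aa da
[4] 0x02->0x08 len=5 : 32 f2 72 aa da
query mem[0x0e]=0xda, mem[0x03]=0xf2, mem[0x05]=0xaa, mem[0x0f]=0x08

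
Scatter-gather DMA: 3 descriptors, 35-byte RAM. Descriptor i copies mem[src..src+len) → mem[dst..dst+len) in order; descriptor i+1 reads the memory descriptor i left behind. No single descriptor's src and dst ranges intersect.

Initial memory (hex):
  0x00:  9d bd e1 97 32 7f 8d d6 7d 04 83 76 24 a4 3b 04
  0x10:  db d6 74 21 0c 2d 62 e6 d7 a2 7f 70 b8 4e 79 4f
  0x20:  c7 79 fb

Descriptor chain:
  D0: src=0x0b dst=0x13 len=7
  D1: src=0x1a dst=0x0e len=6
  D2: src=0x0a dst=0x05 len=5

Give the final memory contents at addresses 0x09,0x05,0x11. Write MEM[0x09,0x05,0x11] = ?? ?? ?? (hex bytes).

#0 dst[0x13+7] := {0x76,0x24,0xa4,0x3b,0x04,0xdb,0xd6}
#1 dst[0x0e+6] := {0x7f,0x70,0xb8,0x4e,0x79,0x4f}
#2 dst[0x05+5] := {0x83,0x76,0x24,0xa4,0x7f}
query mem[0x09]=0x7f, mem[0x05]=0x83, mem[0x11]=0x4e

MEM[0x09,0x05,0x11] = 7f 83 4e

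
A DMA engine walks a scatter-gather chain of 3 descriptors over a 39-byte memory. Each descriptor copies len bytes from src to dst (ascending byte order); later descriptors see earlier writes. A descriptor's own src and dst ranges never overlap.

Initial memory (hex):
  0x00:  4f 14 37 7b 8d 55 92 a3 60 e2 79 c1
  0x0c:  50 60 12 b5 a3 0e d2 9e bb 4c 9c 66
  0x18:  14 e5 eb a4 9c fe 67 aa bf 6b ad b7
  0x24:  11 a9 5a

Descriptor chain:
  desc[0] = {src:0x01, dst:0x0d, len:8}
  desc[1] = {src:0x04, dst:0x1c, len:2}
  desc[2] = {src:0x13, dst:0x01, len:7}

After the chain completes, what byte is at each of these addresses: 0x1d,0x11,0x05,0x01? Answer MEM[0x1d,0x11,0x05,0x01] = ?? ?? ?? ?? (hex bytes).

D0: mem[0x0d..0x14] <- [14 37 7b 8d 55 92 a3 60]
D1: mem[0x1c..0x1d] <- [8d 55]
D2: mem[0x01..0x07] <- [a3 60 4c 9c 66 14 e5]
query mem[0x1d]=0x55, mem[0x11]=0x55, mem[0x05]=0x66, mem[0x01]=0xa3

MEM[0x1d,0x11,0x05,0x01] = 55 55 66 a3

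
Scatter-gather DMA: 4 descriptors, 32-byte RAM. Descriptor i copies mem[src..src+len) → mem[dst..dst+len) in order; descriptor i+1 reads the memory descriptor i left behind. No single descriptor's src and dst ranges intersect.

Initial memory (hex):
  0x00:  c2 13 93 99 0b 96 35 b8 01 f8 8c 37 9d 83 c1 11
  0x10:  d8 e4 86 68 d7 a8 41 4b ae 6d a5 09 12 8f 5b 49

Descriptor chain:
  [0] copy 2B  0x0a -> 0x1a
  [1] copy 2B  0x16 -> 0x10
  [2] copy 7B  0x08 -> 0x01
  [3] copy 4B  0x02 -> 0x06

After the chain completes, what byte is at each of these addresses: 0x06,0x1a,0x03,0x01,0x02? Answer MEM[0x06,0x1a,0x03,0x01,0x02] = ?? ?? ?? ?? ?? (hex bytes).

MEM[0x06,0x1a,0x03,0x01,0x02] = f8 8c 8c 01 f8

D0: mem[0x1a..0x1b] <- [8c 37]
D1: mem[0x10..0x11] <- [41 4b]
D2: mem[0x01..0x07] <- [01 f8 8c 37 9d 83 c1]
D3: mem[0x06..0x09] <- [f8 8c 37 9d]
query mem[0x06]=0xf8, mem[0x1a]=0x8c, mem[0x03]=0x8c, mem[0x01]=0x01, mem[0x02]=0xf8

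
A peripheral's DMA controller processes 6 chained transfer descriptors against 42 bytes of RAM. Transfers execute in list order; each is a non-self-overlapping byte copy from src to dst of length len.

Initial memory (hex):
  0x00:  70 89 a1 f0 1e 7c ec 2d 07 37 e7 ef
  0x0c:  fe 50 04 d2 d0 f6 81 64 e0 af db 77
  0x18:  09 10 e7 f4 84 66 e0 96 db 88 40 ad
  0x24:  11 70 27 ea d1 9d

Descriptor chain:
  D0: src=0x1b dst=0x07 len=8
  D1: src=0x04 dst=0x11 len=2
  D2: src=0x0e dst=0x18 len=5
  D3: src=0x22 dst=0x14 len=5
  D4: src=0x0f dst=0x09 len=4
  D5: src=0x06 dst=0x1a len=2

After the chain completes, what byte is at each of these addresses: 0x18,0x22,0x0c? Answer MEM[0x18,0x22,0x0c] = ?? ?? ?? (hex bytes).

D0: mem[0x07..0x0e] <- [f4 84 66 e0 96 db 88 40]
D1: mem[0x11..0x12] <- [1e 7c]
D2: mem[0x18..0x1c] <- [40 d2 d0 1e 7c]
D3: mem[0x14..0x18] <- [40 ad 11 70 27]
D4: mem[0x09..0x0c] <- [d2 d0 1e 7c]
D5: mem[0x1a..0x1b] <- [ec f4]
query mem[0x18]=0x27, mem[0x22]=0x40, mem[0x0c]=0x7c

MEM[0x18,0x22,0x0c] = 27 40 7c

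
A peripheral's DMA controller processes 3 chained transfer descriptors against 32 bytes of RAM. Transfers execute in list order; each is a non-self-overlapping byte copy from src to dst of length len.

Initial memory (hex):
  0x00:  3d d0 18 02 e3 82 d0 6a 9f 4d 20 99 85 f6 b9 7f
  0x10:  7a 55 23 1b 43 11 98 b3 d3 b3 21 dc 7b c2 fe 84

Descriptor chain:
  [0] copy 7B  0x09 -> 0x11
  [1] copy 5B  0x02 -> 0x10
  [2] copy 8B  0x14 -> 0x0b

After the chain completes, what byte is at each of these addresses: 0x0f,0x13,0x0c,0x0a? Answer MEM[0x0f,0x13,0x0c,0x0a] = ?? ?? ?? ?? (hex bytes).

#0 dst[0x11+7] := {0x4d,0x20,0x99,0x85,0xf6,0xb9,0x7f}
#1 dst[0x10+5] := {0x18,0x02,0xe3,0x82,0xd0}
#2 dst[0x0b+8] := {0xd0,0xf6,0xb9,0x7f,0xd3,0xb3,0x21,0xdc}
query mem[0x0f]=0xd3, mem[0x13]=0x82, mem[0x0c]=0xf6, mem[0x0a]=0x20

MEM[0x0f,0x13,0x0c,0x0a] = d3 82 f6 20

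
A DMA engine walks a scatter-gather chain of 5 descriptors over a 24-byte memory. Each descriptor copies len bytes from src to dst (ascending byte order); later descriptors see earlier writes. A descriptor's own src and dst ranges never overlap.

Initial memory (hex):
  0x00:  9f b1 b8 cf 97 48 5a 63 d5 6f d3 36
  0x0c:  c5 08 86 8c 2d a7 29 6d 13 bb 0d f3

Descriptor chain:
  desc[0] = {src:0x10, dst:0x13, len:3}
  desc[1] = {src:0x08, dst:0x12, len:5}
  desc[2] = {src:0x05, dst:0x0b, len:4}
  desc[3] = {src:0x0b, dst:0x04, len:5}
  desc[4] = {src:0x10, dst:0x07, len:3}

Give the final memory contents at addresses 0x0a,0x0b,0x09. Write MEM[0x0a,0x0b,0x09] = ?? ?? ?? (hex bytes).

  after D0: wrote 3B at 0x13 = 2da729
  after D1: wrote 5B at 0x12 = d56fd336c5
  after D2: wrote 4B at 0x0b = 485a63d5
  after D3: wrote 5B at 0x04 = 485a63d58c
  after D4: wrote 3B at 0x07 = 2da7d5
query mem[0x0a]=0xd3, mem[0x0b]=0x48, mem[0x09]=0xd5

MEM[0x0a,0x0b,0x09] = d3 48 d5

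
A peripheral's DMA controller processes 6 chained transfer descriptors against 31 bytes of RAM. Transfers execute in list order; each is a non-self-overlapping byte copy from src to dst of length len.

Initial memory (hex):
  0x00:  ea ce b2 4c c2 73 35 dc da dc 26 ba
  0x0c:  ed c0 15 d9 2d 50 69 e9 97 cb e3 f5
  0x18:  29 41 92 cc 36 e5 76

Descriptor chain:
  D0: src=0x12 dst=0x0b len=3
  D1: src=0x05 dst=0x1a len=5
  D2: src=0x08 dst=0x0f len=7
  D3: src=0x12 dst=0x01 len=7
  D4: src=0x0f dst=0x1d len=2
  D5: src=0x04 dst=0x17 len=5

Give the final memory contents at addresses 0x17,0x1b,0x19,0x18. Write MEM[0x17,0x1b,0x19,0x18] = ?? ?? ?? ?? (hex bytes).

MEM[0x17,0x1b,0x19,0x18] = 15 da f5 e3

D0: mem[0x0b..0x0d] <- [69 e9 97]
D1: mem[0x1a..0x1e] <- [73 35 dc da dc]
D2: mem[0x0f..0x15] <- [da dc 26 69 e9 97 15]
D3: mem[0x01..0x07] <- [69 e9 97 15 e3 f5 29]
D4: mem[0x1d..0x1e] <- [da dc]
D5: mem[0x17..0x1b] <- [15 e3 f5 29 da]
query mem[0x17]=0x15, mem[0x1b]=0xda, mem[0x19]=0xf5, mem[0x18]=0xe3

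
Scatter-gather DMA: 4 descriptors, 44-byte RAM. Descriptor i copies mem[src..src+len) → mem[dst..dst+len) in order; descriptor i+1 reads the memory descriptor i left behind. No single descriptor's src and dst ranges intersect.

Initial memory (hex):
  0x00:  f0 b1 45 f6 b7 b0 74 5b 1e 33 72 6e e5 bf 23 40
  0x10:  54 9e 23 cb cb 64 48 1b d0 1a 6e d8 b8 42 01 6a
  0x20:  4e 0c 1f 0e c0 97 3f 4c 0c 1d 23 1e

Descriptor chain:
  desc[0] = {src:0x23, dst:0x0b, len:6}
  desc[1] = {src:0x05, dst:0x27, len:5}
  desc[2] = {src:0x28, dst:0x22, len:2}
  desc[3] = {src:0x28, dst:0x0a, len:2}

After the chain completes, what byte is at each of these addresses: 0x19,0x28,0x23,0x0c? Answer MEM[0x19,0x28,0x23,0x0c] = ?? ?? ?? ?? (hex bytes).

#0 dst[0x0b+6] := {0x0e,0xc0,0x97,0x3f,0x4c,0x0c}
#1 dst[0x27+5] := {0xb0,0x74,0x5b,0x1e,0x33}
#2 dst[0x22+2] := {0x74,0x5b}
#3 dst[0x0a+2] := {0x74,0x5b}
query mem[0x19]=0x1a, mem[0x28]=0x74, mem[0x23]=0x5b, mem[0x0c]=0xc0

MEM[0x19,0x28,0x23,0x0c] = 1a 74 5b c0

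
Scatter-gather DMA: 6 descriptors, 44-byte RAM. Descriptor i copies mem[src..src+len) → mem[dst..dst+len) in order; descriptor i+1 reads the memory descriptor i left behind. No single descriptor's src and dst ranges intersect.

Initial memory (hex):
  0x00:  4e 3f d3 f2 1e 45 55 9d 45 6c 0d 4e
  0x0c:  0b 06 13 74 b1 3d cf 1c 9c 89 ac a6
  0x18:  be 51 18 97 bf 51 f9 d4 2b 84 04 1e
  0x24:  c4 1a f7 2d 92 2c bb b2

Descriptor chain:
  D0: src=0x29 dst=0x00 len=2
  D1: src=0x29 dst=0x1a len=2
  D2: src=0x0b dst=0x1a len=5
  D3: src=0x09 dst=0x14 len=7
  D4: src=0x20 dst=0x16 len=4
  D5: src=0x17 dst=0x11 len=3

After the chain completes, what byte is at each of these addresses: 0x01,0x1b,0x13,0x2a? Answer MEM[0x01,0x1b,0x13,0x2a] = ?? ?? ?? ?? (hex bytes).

MEM[0x01,0x1b,0x13,0x2a] = bb 0b 1e bb

#0 dst[0x00+2] := {0x2c,0xbb}
#1 dst[0x1a+2] := {0x2c,0xbb}
#2 dst[0x1a+5] := {0x4e,0x0b,0x06,0x13,0x74}
#3 dst[0x14+7] := {0x6c,0x0d,0x4e,0x0b,0x06,0x13,0x74}
#4 dst[0x16+4] := {0x2b,0x84,0x04,0x1e}
#5 dst[0x11+3] := {0x84,0x04,0x1e}
query mem[0x01]=0xbb, mem[0x1b]=0x0b, mem[0x13]=0x1e, mem[0x2a]=0xbb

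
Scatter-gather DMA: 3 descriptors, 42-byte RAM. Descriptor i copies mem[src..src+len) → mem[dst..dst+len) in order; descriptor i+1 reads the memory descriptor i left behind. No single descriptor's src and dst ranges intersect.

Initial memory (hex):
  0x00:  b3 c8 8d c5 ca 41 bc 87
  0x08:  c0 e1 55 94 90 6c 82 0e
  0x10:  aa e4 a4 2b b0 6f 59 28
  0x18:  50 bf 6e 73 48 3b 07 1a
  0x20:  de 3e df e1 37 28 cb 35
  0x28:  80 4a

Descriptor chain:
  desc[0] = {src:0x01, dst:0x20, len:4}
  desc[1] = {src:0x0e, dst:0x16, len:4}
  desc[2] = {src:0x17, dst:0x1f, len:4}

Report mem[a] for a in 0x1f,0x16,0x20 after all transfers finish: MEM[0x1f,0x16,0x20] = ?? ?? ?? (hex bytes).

D0: mem[0x20..0x23] <- [c8 8d c5 ca]
D1: mem[0x16..0x19] <- [82 0e aa e4]
D2: mem[0x1f..0x22] <- [0e aa e4 6e]
query mem[0x1f]=0x0e, mem[0x16]=0x82, mem[0x20]=0xaa

MEM[0x1f,0x16,0x20] = 0e 82 aa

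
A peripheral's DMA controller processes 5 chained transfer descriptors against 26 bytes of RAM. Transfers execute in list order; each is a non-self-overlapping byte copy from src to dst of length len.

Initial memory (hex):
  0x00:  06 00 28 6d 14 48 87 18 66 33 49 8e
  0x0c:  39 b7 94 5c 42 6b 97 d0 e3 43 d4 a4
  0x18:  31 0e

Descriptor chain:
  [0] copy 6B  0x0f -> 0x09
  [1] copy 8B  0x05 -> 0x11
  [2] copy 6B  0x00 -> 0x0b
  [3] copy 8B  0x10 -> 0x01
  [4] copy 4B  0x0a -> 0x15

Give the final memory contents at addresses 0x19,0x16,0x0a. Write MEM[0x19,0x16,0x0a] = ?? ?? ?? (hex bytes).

  after D0: wrote 6B at 0x09 = 5c426b97d0e3
  after D1: wrote 8B at 0x11 = 488718665c426b97
  after D2: wrote 6B at 0x0b = 0600286d1448
  after D3: wrote 8B at 0x01 = 48488718665c426b
  after D4: wrote 4B at 0x15 = 42060028
query mem[0x19]=0x0e, mem[0x16]=0x06, mem[0x0a]=0x42

MEM[0x19,0x16,0x0a] = 0e 06 42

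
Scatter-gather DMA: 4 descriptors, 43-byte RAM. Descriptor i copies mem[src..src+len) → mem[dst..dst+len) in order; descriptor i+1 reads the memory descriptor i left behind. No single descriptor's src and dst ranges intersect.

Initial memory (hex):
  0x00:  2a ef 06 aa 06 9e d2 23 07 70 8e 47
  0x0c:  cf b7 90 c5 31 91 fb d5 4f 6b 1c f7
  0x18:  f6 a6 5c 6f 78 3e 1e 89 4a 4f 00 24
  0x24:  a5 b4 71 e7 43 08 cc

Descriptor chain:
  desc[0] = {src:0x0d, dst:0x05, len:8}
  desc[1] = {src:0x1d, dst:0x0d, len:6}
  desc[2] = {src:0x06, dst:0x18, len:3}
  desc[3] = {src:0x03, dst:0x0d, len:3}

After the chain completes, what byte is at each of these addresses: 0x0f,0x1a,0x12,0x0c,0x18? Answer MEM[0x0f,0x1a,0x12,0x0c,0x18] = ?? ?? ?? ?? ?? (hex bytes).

MEM[0x0f,0x1a,0x12,0x0c,0x18] = b7 31 00 4f 90

[0] 0x0d->0x05 len=8 : b7 90 c5 31 91 fb d5 4f
[1] 0x1d->0x0d len=6 : 3e 1e 89 4a 4f 00
[2] 0x06->0x18 len=3 : 90 c5 31
[3] 0x03->0x0d len=3 : aa 06 b7
query mem[0x0f]=0xb7, mem[0x1a]=0x31, mem[0x12]=0x00, mem[0x0c]=0x4f, mem[0x18]=0x90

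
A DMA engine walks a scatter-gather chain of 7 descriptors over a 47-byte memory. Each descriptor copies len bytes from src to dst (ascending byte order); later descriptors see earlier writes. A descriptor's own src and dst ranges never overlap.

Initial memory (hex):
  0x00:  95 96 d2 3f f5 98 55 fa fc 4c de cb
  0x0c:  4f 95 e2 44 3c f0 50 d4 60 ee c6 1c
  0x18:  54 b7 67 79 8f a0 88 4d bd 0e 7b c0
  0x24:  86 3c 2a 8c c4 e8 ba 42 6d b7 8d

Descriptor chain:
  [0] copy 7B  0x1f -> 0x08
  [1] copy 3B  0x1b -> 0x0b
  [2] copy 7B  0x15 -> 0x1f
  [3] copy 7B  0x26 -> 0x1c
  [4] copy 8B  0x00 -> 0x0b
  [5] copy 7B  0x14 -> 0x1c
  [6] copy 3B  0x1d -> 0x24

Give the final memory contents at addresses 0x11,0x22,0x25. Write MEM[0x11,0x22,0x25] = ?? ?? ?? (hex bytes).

MEM[0x11,0x22,0x25] = 55 67 c6

#0 dst[0x08+7] := {0x4d,0xbd,0x0e,0x7b,0xc0,0x86,0x3c}
#1 dst[0x0b+3] := {0x79,0x8f,0xa0}
#2 dst[0x1f+7] := {0xee,0xc6,0x1c,0x54,0xb7,0x67,0x79}
#3 dst[0x1c+7] := {0x2a,0x8c,0xc4,0xe8,0xba,0x42,0x6d}
#4 dst[0x0b+8] := {0x95,0x96,0xd2,0x3f,0xf5,0x98,0x55,0xfa}
#5 dst[0x1c+7] := {0x60,0xee,0xc6,0x1c,0x54,0xb7,0x67}
#6 dst[0x24+3] := {0xee,0xc6,0x1c}
query mem[0x11]=0x55, mem[0x22]=0x67, mem[0x25]=0xc6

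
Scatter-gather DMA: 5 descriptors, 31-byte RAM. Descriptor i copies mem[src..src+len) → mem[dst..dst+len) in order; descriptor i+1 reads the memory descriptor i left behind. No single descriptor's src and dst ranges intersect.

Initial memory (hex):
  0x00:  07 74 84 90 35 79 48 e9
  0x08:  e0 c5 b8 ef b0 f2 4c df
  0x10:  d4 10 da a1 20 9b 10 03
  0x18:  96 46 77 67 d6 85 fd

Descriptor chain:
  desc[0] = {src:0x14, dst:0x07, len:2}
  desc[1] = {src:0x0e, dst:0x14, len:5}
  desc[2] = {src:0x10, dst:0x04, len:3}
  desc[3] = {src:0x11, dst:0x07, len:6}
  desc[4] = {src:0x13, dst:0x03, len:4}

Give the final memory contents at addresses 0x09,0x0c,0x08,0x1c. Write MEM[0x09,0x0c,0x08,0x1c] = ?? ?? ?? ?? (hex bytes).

MEM[0x09,0x0c,0x08,0x1c] = a1 d4 da d6

[0] 0x14->0x07 len=2 : 20 9b
[1] 0x0e->0x14 len=5 : 4c df d4 10 da
[2] 0x10->0x04 len=3 : d4 10 da
[3] 0x11->0x07 len=6 : 10 da a1 4c df d4
[4] 0x13->0x03 len=4 : a1 4c df d4
query mem[0x09]=0xa1, mem[0x0c]=0xd4, mem[0x08]=0xda, mem[0x1c]=0xd6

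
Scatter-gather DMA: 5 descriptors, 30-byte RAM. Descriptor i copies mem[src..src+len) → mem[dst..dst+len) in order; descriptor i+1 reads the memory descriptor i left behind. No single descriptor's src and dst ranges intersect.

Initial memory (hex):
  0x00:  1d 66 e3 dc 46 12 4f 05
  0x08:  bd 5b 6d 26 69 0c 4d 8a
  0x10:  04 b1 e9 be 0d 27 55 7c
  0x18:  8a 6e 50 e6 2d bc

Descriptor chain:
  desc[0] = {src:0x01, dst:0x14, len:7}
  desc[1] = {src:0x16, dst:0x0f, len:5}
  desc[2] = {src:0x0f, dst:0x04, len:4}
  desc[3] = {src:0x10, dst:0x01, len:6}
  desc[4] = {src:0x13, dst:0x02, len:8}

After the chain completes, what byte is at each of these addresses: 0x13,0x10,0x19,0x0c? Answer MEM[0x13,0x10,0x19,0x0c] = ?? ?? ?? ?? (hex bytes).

  after D0: wrote 7B at 0x14 = 66e3dc46124f05
  after D1: wrote 5B at 0x0f = dc46124f05
  after D2: wrote 4B at 0x04 = dc46124f
  after D3: wrote 6B at 0x01 = 46124f0566e3
  after D4: wrote 8B at 0x02 = 0566e3dc46124f05
query mem[0x13]=0x05, mem[0x10]=0x46, mem[0x19]=0x4f, mem[0x0c]=0x69

MEM[0x13,0x10,0x19,0x0c] = 05 46 4f 69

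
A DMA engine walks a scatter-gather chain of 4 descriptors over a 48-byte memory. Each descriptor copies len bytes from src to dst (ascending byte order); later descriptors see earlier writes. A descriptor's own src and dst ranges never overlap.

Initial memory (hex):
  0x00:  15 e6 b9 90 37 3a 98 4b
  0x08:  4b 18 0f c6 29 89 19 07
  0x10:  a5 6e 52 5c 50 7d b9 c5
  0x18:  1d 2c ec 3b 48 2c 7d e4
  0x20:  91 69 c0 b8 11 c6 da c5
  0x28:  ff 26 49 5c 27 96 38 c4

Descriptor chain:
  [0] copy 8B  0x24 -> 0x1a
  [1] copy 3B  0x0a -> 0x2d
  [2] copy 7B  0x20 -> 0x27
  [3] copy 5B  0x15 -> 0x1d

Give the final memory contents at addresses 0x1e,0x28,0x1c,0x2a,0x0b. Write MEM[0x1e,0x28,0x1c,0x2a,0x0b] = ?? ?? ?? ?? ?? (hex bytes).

MEM[0x1e,0x28,0x1c,0x2a,0x0b] = b9 5c da b8 c6

D0: mem[0x1a..0x21] <- [11 c6 da c5 ff 26 49 5c]
D1: mem[0x2d..0x2f] <- [0f c6 29]
D2: mem[0x27..0x2d] <- [49 5c c0 b8 11 c6 da]
D3: mem[0x1d..0x21] <- [7d b9 c5 1d 2c]
query mem[0x1e]=0xb9, mem[0x28]=0x5c, mem[0x1c]=0xda, mem[0x2a]=0xb8, mem[0x0b]=0xc6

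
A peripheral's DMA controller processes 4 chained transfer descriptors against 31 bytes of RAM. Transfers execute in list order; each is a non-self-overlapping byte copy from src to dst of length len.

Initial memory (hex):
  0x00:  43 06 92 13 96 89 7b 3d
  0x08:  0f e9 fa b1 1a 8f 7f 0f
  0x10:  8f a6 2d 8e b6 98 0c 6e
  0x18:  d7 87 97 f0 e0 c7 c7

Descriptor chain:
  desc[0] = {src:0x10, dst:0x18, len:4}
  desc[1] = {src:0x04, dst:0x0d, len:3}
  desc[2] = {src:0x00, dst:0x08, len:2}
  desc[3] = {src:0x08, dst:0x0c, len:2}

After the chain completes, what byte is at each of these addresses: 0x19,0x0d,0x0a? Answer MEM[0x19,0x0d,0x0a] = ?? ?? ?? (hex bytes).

  after D0: wrote 4B at 0x18 = 8fa62d8e
  after D1: wrote 3B at 0x0d = 96897b
  after D2: wrote 2B at 0x08 = 4306
  after D3: wrote 2B at 0x0c = 4306
query mem[0x19]=0xa6, mem[0x0d]=0x06, mem[0x0a]=0xfa

MEM[0x19,0x0d,0x0a] = a6 06 fa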